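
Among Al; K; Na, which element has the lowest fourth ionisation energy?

The fourth ionization energy removes an electron from the +3 ion. For each element: Al³⁺ is the bare [Ne] core; K³⁺ is already 2 electrons into the core; Na³⁺ is already 2 electrons into the core.
All of these are removing an electron from a noble-gas core or deeper; the smaller core (lower principal quantum number) is held far more tightly, and within a period the higher nuclear charge binds the same core more tightly.
Approximate IE_4 values (kJ/mol): Al 11577, K 5877, Na 9543.
Putting it together, IE_4: K < Na < Al.

K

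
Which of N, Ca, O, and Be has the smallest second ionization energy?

Ca

IE_2 is the cost of taking one more electron from the +1 cation: N⁺ still has 4 valence electrons; Ca⁺ still has 1 valence electron; O⁺ still has 5 valence electrons; Be⁺ still has 1 valence electron.
All are still removing valence electrons, so compare the +1 ions as you would atoms: IE_2 generally rises across a period (higher Z_eff) and falls down a group (larger shell), subject to the usual subshell exceptions.
Valence configurations: N⁺ [He]2s²2p², Ca⁺ [Ar]4s¹, O⁺ [He]2s²2p³, Be⁺ [He]2s¹.
Approximate IE_2 values (kJ/mol): N 2856, Ca 1145, O 3388, Be 1757.
Hence IE_2: Ca < Be < N < O.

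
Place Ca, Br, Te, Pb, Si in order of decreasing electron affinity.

Br, Te, Si, Pb, Ca

Si is in period 3, group 14; Ca is in period 4, group 2; Br is in period 4, group 17; Te is in period 5, group 16; Pb is in period 6, group 14.
EA tends to increase across a period and decrease down a group, though the pattern is less regular than for IE or radius.
Here both period and group differ, so the two effects have to be weighed against each other.
Pb > Ca: period and group pull opposite ways; the across-period shift dominates (35 vs 2 kJ/mol).
Si > Pb: Si sits above Pb in group 14, so the down-group effect alone puts Si higher.
Te > Si: the two effects oppose for this pair; the across-period effect wins (190 vs 134 kJ/mol).
Br > Te: relative to Te, both the across-period and down-group shifts push Br's electron affinity up.
For reference (kJ/mol): Si 134, Ca 2, Br 325, Te 190, Pb 35.
So from highest to lowest: Br > Te > Si > Pb > Ca.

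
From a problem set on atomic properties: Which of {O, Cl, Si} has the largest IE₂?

O

The second ionization energy removes an electron from the +1 ion. For each element: O⁺ still has 5 valence electrons; Cl⁺ still has 6 valence electrons; Si⁺ still has 3 valence electrons.
All are still removing valence electrons, so compare the +1 ions as you would atoms: IE_2 generally rises across a period (higher Z_eff) and falls down a group (larger shell), subject to the usual subshell exceptions.
Valence configurations: O⁺ [He]2s²2p³, Cl⁺ [Ne]3s²3p⁴, Si⁺ [Ne]3s²3p¹.
Tabulated IE_2 (kJ/mol): O 3388, Cl 2298, Si 1577.
Putting it together, IE_2: Si < Cl < O.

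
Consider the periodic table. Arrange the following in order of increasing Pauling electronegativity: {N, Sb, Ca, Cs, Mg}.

Cs < Ca < Mg < Sb < N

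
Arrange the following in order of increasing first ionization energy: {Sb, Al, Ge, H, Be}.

Al, Ge, Sb, Be, H

H is in period 1, group 1; Be is in period 2, group 2; Al is in period 3, group 13; Ge is in period 4, group 14; Sb is in period 5, group 15.
Removing the outermost electron gets harder across a period and easier down a group.
A diagonal step moves right (one effect) and down (the opposite effect) at once.
Ge > Al: period and group pull opposite ways; the across-period shift dominates (762 vs 578 kJ/mol).
Sb > Ge: the two effects oppose for this pair; the across-period effect wins (831 vs 762 kJ/mol).
Be > Sb: period and group pull opposite ways; the down-group shift dominates (900 vs 831 kJ/mol).
H > Be: the two effects oppose for this pair; the down-group effect wins (1312 vs 900 kJ/mol).
For reference (kJ/mol): H 1312, Be 900, Al 578, Ge 762, Sb 831.
So from lowest to highest: Al < Ge < Sb < Be < H.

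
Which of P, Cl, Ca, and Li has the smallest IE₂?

Ca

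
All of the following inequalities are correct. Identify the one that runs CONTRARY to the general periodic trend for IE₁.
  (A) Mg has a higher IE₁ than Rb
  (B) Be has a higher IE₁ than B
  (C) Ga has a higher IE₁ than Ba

(B)

The general trend: IE₁ increases across a period and decreases down a group.
(A) Mg (period 3, group 2) vs Rb (period 5, group 1): the stated order agrees with the simple trend.
(B) Be (period 2, group 2) vs B (period 2, group 13): the stated order contradicts the simple trend.
(C) Ga (period 4, group 13) vs Ba (period 6, group 2): the stated order agrees with the simple trend.
The exception is (B): removing B's lone 2p electron is easier than breaking Be's filled 2s².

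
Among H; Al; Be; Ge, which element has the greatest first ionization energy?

H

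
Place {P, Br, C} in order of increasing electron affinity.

C is in period 2, group 14; P is in period 3, group 15; Br is in period 4, group 17.
Atoms with high Z_eff and room in the valence shell (especially the halogens) have the most exothermic electron affinities.
Neither a single period nor a single group — weigh both effects.
C > P: period and group pull opposite ways; the down-group shift dominates (122 vs 72 kJ/mol).
Br > C: the two effects oppose for this pair; the across-period effect wins (325 vs 122 kJ/mol).
For reference (kJ/mol): C 122, P 72, Br 325.
So from lowest to highest: P < C < Br.

P < C < Br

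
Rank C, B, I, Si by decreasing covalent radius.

I > Si > B > C

Moving right in a period, electrons are added to the same shell under a stronger nuclear pull, so atoms get smaller; moving down, a new shell is opened and atoms get larger.
These span different periods and groups, so the two trends combine.
B > C: B lies to the left of C in period 2, so the across-period effect alone puts B larger.
Si > B: the two effects oppose for this pair; the down-group effect wins (116 vs 85 pm).
I > Si: period and group pull opposite ways; the down-group shift dominates (133 vs 116 pm).
Approximate values (pm): B 85, C 75, Si 116, I 133.
So from largest to smallest: I > Si > B > C.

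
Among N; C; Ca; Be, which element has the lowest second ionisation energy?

IE_2 is the cost of taking one more electron from the +1 cation: N⁺ still has 4 valence electrons; C⁺ still has 3 valence electrons; Ca⁺ still has 1 valence electron; Be⁺ still has 1 valence electron.
All are still removing valence electrons, so compare the +1 ions as you would atoms: IE_2 generally rises across a period (higher Z_eff) and falls down a group (larger shell), subject to the usual subshell exceptions.
Valence configurations: N⁺ [He]2s²2p², C⁺ [He]2s²2p¹, Ca⁺ [Ar]4s¹, Be⁺ [He]2s¹.
The numbers (kJ/mol): N 2856, C 2353, Ca 1145, Be 1757.
Putting it together, IE_2: Ca < Be < C < N.

Ca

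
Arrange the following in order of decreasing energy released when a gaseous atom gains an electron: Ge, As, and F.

F is in period 2, group 17; Ge is in period 4, group 14; As is in period 4, group 15.
Adding an electron releases more energy for atoms nearer the top right (short of the noble gases).
These span different periods and groups, so the two trends combine.
Ge > As: this pair runs against the simple trend — see the exception note.
F > Ge: relative to Ge, both the across-period and down-group shifts push F's electron affinity up.
Note the exception: Ge has a higher electron affinity than As, contrary to the simple trend — adding an electron to As's half-filled 4p³ is unfavourable, so Ge (4p²) has the more exothermic EA.
Tabulated electron affinity (kJ/mol): F 328, Ge 119, As 78.
So from highest to lowest: F > Ge > As.

F, Ge, As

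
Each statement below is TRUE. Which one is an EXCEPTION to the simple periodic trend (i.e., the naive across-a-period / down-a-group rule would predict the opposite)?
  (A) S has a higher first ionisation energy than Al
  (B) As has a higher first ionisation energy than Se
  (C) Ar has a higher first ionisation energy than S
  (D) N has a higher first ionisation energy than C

(B)

The general trend: first ionisation energy increases across a period and decreases down a group.
(A) S (period 3, group 16) vs Al (period 3, group 13): the stated order agrees with the simple trend.
(B) As (period 4, group 15) vs Se (period 4, group 16): the stated order contradicts the simple trend.
(C) Ar (period 3, group 18) vs S (period 3, group 16): the stated order agrees with the simple trend.
(D) N (period 2, group 15) vs C (period 2, group 14): the stated order agrees with the simple trend.
The exception is (B): Se (4p⁴) ionizes more easily than half-filled As (4p³).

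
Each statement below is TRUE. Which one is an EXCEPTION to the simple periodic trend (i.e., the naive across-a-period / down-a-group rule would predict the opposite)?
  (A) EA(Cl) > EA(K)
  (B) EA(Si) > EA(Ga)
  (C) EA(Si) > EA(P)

(C)

The general trend: electron affinity increases across a period and decreases down a group.
(A) Cl (period 3, group 17) vs K (period 4, group 1): the stated order agrees with the simple trend.
(B) Si (period 3, group 14) vs Ga (period 4, group 13): the stated order agrees with the simple trend.
(C) Si (period 3, group 14) vs P (period 3, group 15): the stated order contradicts the simple trend.
The exception is (C): adding an electron to P's half-filled 3p³ is unfavourable, so Si (3p²) has the more exothermic EA.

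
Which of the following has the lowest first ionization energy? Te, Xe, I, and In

In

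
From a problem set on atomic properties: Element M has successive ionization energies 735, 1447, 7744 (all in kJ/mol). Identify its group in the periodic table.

Group 2

Look for the largest jump between consecutive ionization energies: IE3/IE2 ≈ 5.4, far larger than any earlier ratio.
That jump marks the point where a core electron is being removed. So the atom has 2 valence electrons.
A main-group element with 2 valence electrons is in group 2.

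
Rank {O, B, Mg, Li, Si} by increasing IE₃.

Si < B < O < Mg < Li

The third ionization energy removes an electron from the +2 ion. For each element: O²⁺ still has 4 valence electrons; B²⁺ still has 1 valence electron; Mg²⁺ is the bare [Ne] core; Li²⁺ is already 1 electron into the core; Si²⁺ still has 2 valence electrons.
Breaking into a closed-shell core is much more expensive than removing a leftover valence electron — Mg and Li have the largest IE_3 here.
Valence configurations: O²⁺ [He]2s²2p², B²⁺ [He]2s¹, Si²⁺ [Ne]3s².
The numbers (kJ/mol): O 5300, B 3660, Mg 7733, Li 11815, Si 3232.
Hence IE_3: Si < B < O < Mg < Li.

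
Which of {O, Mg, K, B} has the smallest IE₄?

K

After 3 electrons have been removed, what remains? O³⁺ still has 3 valence electrons; Mg³⁺ is already 1 electron into the core; K³⁺ is already 2 electrons into the core; B³⁺ is the bare [He] core.
Usually core removal costs more than valence removal, but here the competition is close: a tightly held n=2 valence electron can cost more to remove than an n=3 core electron, so the actual values have to decide it.
The numbers (kJ/mol): O 7469, Mg 10543, K 5877, B 25026.
Hence IE_4: K < O < Mg < B.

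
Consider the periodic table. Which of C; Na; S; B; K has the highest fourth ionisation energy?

Consider each +3 ion: C³⁺ still has 1 valence electron; Na³⁺ is already 2 electrons into the core; S³⁺ still has 3 valence electrons; B³⁺ is the bare [He] core; K³⁺ is already 2 electrons into the core.
Usually core removal costs more than valence removal, but here the competition is close: a tightly held n=2 valence electron can cost more to remove than an n=3 core electron, so the actual values have to decide it.
Valence configurations: C³⁺ [He]2s¹, S³⁺ [Ne]3s²3p¹.
Approximate IE_4 values (kJ/mol): C 6223, Na 9543, S 4556, B 25026, K 5877.
Putting it together, IE_4: S < K < C < Na < B.

B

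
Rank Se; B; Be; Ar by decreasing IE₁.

First ionization energy rises across a period (greater Z_eff holds electrons more tightly) and falls down a group (valence electrons are farther from the nucleus).
Neither a single period nor a single group — weigh both effects.
Be > B: this pair runs against the simple trend — see the exception note.
Se > Be: period and group pull opposite ways; the across-period shift dominates (941 vs 900 kJ/mol).
Ar > Se: both effects reinforce here, so Ar is clearly the higher of the two.
Note the exception: Be has a higher first ionization energy than B, contrary to the simple trend — removing B's lone 2p electron is easier than breaking Be's filled 2s².
Approximate values (kJ/mol): Be 900, B 801, Ar 1521, Se 941.
So from highest to lowest: Ar > Se > Be > B.

Ar, Se, Be, B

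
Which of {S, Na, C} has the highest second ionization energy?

IE_2 is the cost of taking one more electron from the +1 cation: S⁺ still has 5 valence electrons; Na⁺ is the bare [Ne] core; C⁺ still has 3 valence electrons.
Pulling an electron out of a noble-gas core costs far more than removing a remaining valence electron, so Na sits at the high end of IE_2.
Valence configurations: S⁺ [Ne]3s²3p³, C⁺ [He]2s²2p¹.
The numbers (kJ/mol): S 2252, Na 4562, C 2353.
Hence IE_2: S < C < Na.

Na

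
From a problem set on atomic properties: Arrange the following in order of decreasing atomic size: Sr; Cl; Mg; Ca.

Sr, Ca, Mg, Cl

Mg is in period 3, group 2; Cl is in period 3, group 17; Ca is in period 4, group 2; Sr is in period 5, group 2.
Radius decreases left→right (rising Z_eff, same n) and increases top→bottom (higher n).
Here both period and group differ, so the two effects have to be weighed against each other.
Mg > Cl: both are in period 3; the period trend gives Mg the larger value.
Ca > Mg: they share group 2; the group trend gives Ca the larger value.
Sr > Ca: they share group 2; the group trend gives Sr the larger value.
For reference (pm): Mg 139, Cl 99, Ca 171, Sr 185.
So from largest to smallest: Sr > Ca > Mg > Cl.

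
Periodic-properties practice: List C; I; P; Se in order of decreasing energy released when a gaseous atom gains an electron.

C is in period 2, group 14; P is in period 3, group 15; Se is in period 4, group 16; I is in period 5, group 17.
Adding an electron releases more energy for atoms nearer the top right (short of the noble gases).
A diagonal step moves right (one effect) and down (the opposite effect) at once.
C > P: the two effects oppose for this pair; the down-group effect wins (122 vs 72 kJ/mol).
Se > C: the two effects oppose for this pair; the across-period effect wins (195 vs 122 kJ/mol).
I > Se: period and group pull opposite ways; the across-period shift dominates (295 vs 195 kJ/mol).
Tabulated electron affinity (kJ/mol): C 122, P 72, Se 195, I 295.
So from highest to lowest: I > Se > C > P.

I > Se > C > P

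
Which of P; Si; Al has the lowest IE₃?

Al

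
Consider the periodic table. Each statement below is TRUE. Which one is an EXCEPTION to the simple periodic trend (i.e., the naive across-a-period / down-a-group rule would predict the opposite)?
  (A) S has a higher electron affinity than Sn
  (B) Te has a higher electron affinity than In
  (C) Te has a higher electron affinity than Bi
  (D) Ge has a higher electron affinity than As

(D)

The general trend: electron affinity increases across a period and decreases down a group.
(A) S (period 3, group 16) vs Sn (period 5, group 14): the stated order agrees with the simple trend.
(B) Te (period 5, group 16) vs In (period 5, group 13): the stated order agrees with the simple trend.
(C) Te (period 5, group 16) vs Bi (period 6, group 15): the stated order agrees with the simple trend.
(D) Ge (period 4, group 14) vs As (period 4, group 15): the stated order contradicts the simple trend.
The exception is (D): adding an electron to As's half-filled 4p³ is unfavourable, so Ge (4p²) has the more exothermic EA.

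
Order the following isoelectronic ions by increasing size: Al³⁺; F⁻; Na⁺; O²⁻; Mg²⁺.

Al³⁺ < Mg²⁺ < Na⁺ < F⁻ < O²⁻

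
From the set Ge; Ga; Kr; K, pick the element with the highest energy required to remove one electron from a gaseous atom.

K is in period 4, group 1; Ga is in period 4, group 13; Ge is in period 4, group 14; Kr is in period 4, group 18.
Across a period the outer electron is held more tightly (higher IE₁); down a group it sits in a higher shell, more shielded, and comes off more easily.
All lie in period 4, so first ionization energy increases left to right.
The highest energy required to remove one electron from a gaseous atom among these belongs to Kr.

Kr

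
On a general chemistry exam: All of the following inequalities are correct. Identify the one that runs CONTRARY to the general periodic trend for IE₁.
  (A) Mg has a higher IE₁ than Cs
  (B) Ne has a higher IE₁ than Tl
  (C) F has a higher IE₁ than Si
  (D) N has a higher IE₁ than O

(D)

The general trend: IE₁ increases across a period and decreases down a group.
(A) Mg (period 3, group 2) vs Cs (period 6, group 1): the stated order agrees with the simple trend.
(B) Ne (period 2, group 18) vs Tl (period 6, group 13): the stated order agrees with the simple trend.
(C) F (period 2, group 17) vs Si (period 3, group 14): the stated order agrees with the simple trend.
(D) N (period 2, group 15) vs O (period 2, group 16): the stated order contradicts the simple trend.
The exception is (D): pairing an electron in O's 2p⁴ costs repulsion energy, so O ionizes more easily than half-filled N (2p³).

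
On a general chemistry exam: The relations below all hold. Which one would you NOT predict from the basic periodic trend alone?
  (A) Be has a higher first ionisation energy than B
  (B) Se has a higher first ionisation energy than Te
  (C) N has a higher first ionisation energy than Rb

The general trend: first ionisation energy increases across a period and decreases down a group.
(A) Be (period 2, group 2) vs B (period 2, group 13): the stated order contradicts the simple trend.
(B) Se (period 4, group 16) vs Te (period 5, group 16): the stated order agrees with the simple trend.
(C) N (period 2, group 15) vs Rb (period 5, group 1): the stated order agrees with the simple trend.
The exception is (A): removing B's lone 2p electron is easier than breaking Be's filled 2s².

(A)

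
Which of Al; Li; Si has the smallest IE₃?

Al

IE_3 is the cost of taking one more electron from the +2 cation: Al²⁺ still has 1 valence electron; Li²⁺ is already 1 electron into the core; Si²⁺ still has 2 valence electrons.
Core electrons are held far more tightly than valence electrons, so Li tops the IE_3 order.
Valence configurations: Al²⁺ [Ne]3s¹, Si²⁺ [Ne]3s².
The numbers (kJ/mol): Al 2745, Li 11815, Si 3232.
Overall IE_3 order: Al < Si < Li.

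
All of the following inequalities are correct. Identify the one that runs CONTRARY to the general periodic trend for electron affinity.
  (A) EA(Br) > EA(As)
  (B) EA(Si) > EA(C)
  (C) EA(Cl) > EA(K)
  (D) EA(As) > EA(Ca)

(B)

The general trend: electron affinity increases across a period and decreases down a group.
(A) Br (period 4, group 17) vs As (period 4, group 15): the stated order agrees with the simple trend.
(B) Si (period 3, group 14) vs C (period 2, group 14): the stated order contradicts the simple trend.
(C) Cl (period 3, group 17) vs K (period 4, group 1): the stated order agrees with the simple trend.
(D) As (period 4, group 15) vs Ca (period 4, group 2): the stated order agrees with the simple trend.
The exception is (B): Si's larger, more diffuse 3p orbitals accept an added electron slightly more readily than C's compact 2p.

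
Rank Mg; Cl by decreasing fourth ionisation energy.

Mg > Cl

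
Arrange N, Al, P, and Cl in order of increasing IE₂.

Al, P, Cl, N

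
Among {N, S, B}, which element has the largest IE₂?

N

Consider each +1 ion: N⁺ still has 4 valence electrons; S⁺ still has 5 valence electrons; B⁺ still has 2 valence electrons.
All are still removing valence electrons, so compare the +1 ions as you would atoms: IE_2 generally rises across a period (higher Z_eff) and falls down a group (larger shell), subject to the usual subshell exceptions.
Valence configurations: N⁺ [He]2s²2p², S⁺ [Ne]3s²3p³, B⁺ [He]2s².
Tabulated IE_2 (kJ/mol): N 2856, S 2252, B 2427.
Putting it together, IE_2: S < B < N.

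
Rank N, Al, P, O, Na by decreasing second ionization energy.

Na, O, N, P, Al

The second ionization energy removes an electron from the +1 ion. For each element: N⁺ still has 4 valence electrons; Al⁺ still has 2 valence electrons; P⁺ still has 4 valence electrons; O⁺ still has 5 valence electrons; Na⁺ is the bare [Ne] core.
Pulling an electron out of a noble-gas core costs far more than removing a remaining valence electron, so Na sits at the high end of IE_2.
Valence configurations: N⁺ [He]2s²2p², Al⁺ [Ne]3s², P⁺ [Ne]3s²3p², O⁺ [He]2s²2p³.
Approximate IE_2 values (kJ/mol): N 2856, Al 1817, P 1907, O 3388, Na 4562.
Overall IE_2 order: Al < P < N < O < Na.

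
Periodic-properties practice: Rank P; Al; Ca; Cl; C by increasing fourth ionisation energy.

After 3 electrons have been removed, what remains? P³⁺ still has 2 valence electrons; Al³⁺ is the bare [Ne] core; Ca³⁺ is already 1 electron into the core; Cl³⁺ still has 4 valence electrons; C³⁺ still has 1 valence electron.
Pulling an electron out of a noble-gas core costs far more than removing a remaining valence electron, so Ca and Al sit at the high end of IE_4.
Valence configurations: P³⁺ [Ne]3s², Cl³⁺ [Ne]3s²3p², C³⁺ [He]2s¹.
Approximate IE_4 values (kJ/mol): P 4964, Al 11577, Ca 6491, Cl 5159, C 6223.
Putting it together, IE_4: P < Cl < C < Ca < Al.

P < Cl < C < Ca < Al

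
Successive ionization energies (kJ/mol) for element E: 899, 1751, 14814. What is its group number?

Look for the largest jump between consecutive ionization energies: IE3/IE2 ≈ 8.5, far larger than any earlier ratio.
That jump marks the point where a core electron is being removed. So the atom has 2 valence electrons.
A main-group element with 2 valence electrons is in group 2.

Group 2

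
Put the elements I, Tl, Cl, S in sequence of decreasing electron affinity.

Cl > I > S > Tl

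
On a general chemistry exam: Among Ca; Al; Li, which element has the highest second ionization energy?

Li

After 1 electron has been removed, what remains? Ca⁺ still has 1 valence electron; Al⁺ still has 2 valence electrons; Li⁺ is the bare [He] core.
Breaking into a closed-shell core is much more expensive than removing a leftover valence electron — Li has the largest IE_2 here.
Valence configurations: Ca⁺ [Ar]4s¹, Al⁺ [Ne]3s².
The numbers (kJ/mol): Ca 1145, Al 1817, Li 7298.
So the second ionization energies run Ca < Al < Li.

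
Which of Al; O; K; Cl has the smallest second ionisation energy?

Consider each +1 ion: Al⁺ still has 2 valence electrons; O⁺ still has 5 valence electrons; K⁺ is the bare [Ar] core; Cl⁺ still has 6 valence electrons.
Usually core removal costs more than valence removal, but here the competition is close: a tightly held n=2 valence electron can cost more to remove than an n=3 core electron, so the actual values have to decide it.
Valence configurations: Al⁺ [Ne]3s², O⁺ [He]2s²2p³, Cl⁺ [Ne]3s²3p⁴.
The numbers (kJ/mol): Al 1817, O 3388, K 3052, Cl 2298.
So the second ionization energies run Al < Cl < K < O.

Al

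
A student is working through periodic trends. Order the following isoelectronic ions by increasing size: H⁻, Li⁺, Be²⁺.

All of these have 2 electrons, so size is governed by nuclear charge alone: the more protons, the stronger the pull on the same electron cloud, and the smaller the ion.
Nuclear charges: Be²⁺ (Z=4), Li⁺ (Z=3), H⁻ (Z=1).
Smallest to largest: Be²⁺ < Li⁺ < H⁻.

Be²⁺ < Li⁺ < H⁻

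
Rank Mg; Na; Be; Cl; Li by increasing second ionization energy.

Mg, Be, Cl, Na, Li

After 1 electron has been removed, what remains? Mg⁺ still has 1 valence electron; Na⁺ is the bare [Ne] core; Be⁺ still has 1 valence electron; Cl⁺ still has 6 valence electrons; Li⁺ is the bare [He] core.
Breaking into a closed-shell core is much more expensive than removing a leftover valence electron — Na and Li have the largest IE_2 here.
Valence configurations: Mg⁺ [Ne]3s¹, Be⁺ [He]2s¹, Cl⁺ [Ne]3s²3p⁴.
The numbers (kJ/mol): Mg 1451, Na 4562, Be 1757, Cl 2298, Li 7298.
Hence IE_2: Mg < Be < Cl < Na < Li.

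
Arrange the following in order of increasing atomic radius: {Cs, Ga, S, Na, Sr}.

S < Ga < Na < Sr < Cs

Across a period the added protons contract the valence shell; down a group each new principal shell makes the atom larger.
These span different periods and groups, so the two trends combine.
Ga > S: both effects reinforce here, so Ga is clearly the larger of the two.
Na > Ga: period and group pull opposite ways; the across-period shift dominates (155 vs 124 pm).
Sr > Na: the two effects oppose for this pair; the down-group effect wins (185 vs 155 pm).
Cs > Sr: relative to Sr, both the across-period and down-group shifts push Cs's atomic radius up.
For reference (pm): Na 155, S 103, Ga 124, Sr 185, Cs 232.
So from smallest to largest: S < Ga < Na < Sr < Cs.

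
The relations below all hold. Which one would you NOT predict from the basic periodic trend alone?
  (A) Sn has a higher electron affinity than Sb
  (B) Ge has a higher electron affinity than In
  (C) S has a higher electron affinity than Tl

(A)

The general trend: electron affinity increases across a period and decreases down a group.
(A) Sn (period 5, group 14) vs Sb (period 5, group 15): the stated order contradicts the simple trend.
(B) Ge (period 4, group 14) vs In (period 5, group 13): the stated order agrees with the simple trend.
(C) S (period 3, group 16) vs Tl (period 6, group 13): the stated order agrees with the simple trend.
The exception is (A): adding an electron to Sb's half-filled 5p³ is unfavourable, so Sn has the more exothermic EA.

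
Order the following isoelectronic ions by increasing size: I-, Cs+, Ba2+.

Ba2+ < Cs+ < I-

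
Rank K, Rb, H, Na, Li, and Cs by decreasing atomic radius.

Cs > Rb > K > Na > Li > H

Moving right in a period, electrons are added to the same shell under a stronger nuclear pull, so atoms get smaller; moving down, a new shell is opened and atoms get larger.
All are in group 1, so atomic radius increases down the group.
So from largest to smallest: Cs > Rb > K > Na > Li > H.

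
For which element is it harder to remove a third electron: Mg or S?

The third ionization energy removes an electron from the +2 ion. For each element: Mg²⁺ is the bare [Ne] core; S²⁺ still has 4 valence electrons.
Pulling an electron out of a noble-gas core costs far more than removing a remaining valence electron, so Mg sits at the high end of IE_3.
The numbers (kJ/mol): Mg 7733, S 3357.
So the third ionization energies run S < Mg.

Mg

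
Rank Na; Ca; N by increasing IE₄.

Ca < N < Na

IE_4 is the cost of taking one more electron from the +3 cation: Na³⁺ is already 2 electrons into the core; Ca³⁺ is already 1 electron into the core; N³⁺ still has 2 valence electrons.
Usually core removal costs more than valence removal, but here the competition is close: a tightly held n=2 valence electron can cost more to remove than an n=3 core electron, so the actual values have to decide it.
The numbers (kJ/mol): Na 9543, Ca 6491, N 7475.
Putting it together, IE_4: Ca < N < Na.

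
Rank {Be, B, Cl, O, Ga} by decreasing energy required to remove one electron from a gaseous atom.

O, Cl, Be, B, Ga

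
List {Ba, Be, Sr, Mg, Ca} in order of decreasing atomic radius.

Ba, Sr, Ca, Mg, Be

Atomic radius shrinks across a period as nuclear charge pulls the same shell inward, and grows down a group as new shells are added.
All are in group 2, so atomic radius increases down the group.
So from largest to smallest: Ba > Sr > Ca > Mg > Be.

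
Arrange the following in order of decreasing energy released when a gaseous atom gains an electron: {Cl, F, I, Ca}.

Cl, F, I, Ca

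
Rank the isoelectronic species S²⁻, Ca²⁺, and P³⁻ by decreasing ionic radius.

All of these have 18 electrons, so size is governed by nuclear charge alone: the more protons, the stronger the pull on the same electron cloud, and the smaller the ion.
Nuclear charges: Ca²⁺ (Z=20), S²⁻ (Z=16), P³⁻ (Z=15).
Largest to smallest: P³⁻ > S²⁻ > Ca²⁺.

P³⁻ > S²⁻ > Ca²⁺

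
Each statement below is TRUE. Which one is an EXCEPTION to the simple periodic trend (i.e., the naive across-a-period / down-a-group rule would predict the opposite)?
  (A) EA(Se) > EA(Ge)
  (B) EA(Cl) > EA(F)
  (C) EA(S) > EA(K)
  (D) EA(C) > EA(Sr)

(B)

The general trend: electron affinity increases across a period and decreases down a group.
(A) Se (period 4, group 16) vs Ge (period 4, group 14): the stated order agrees with the simple trend.
(B) Cl (period 3, group 17) vs F (period 2, group 17): the stated order contradicts the simple trend.
(C) S (period 3, group 16) vs K (period 4, group 1): the stated order agrees with the simple trend.
(D) C (period 2, group 14) vs Sr (period 5, group 2): the stated order agrees with the simple trend.
The exception is (B): F's small 2p subshell makes the incoming electron feel strong e⁻–e⁻ repulsion, so Cl actually releases more energy on gaining an electron.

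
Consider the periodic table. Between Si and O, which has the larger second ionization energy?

O

Consider each +1 ion: Si⁺ still has 3 valence electrons; O⁺ still has 5 valence electrons.
All are still removing valence electrons, so compare the +1 ions as you would atoms: IE_2 generally rises across a period (higher Z_eff) and falls down a group (larger shell), subject to the usual subshell exceptions.
Valence configurations: Si⁺ [Ne]3s²3p¹, O⁺ [He]2s²2p³.
Tabulated IE_2 (kJ/mol): Si 1577, O 3388.
Hence IE_2: Si < O.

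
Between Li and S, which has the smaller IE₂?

S

Consider each +1 ion: Li⁺ is the bare [He] core; S⁺ still has 5 valence electrons.
Core electrons are held far more tightly than valence electrons, so Li tops the IE_2 order.
Tabulated IE_2 (kJ/mol): Li 7298, S 2252.
So the second ionization energies run S < Li.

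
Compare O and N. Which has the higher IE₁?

N is in period 2, group 15; O is in period 2, group 16.
IE₁ increases left→right with effective nuclear charge and decreases top→bottom as the valence shell moves farther out.
All lie in period 2; the across-period trend (first ionization energy increases left to right) applies, with the exception below.
Note the exception: N has a higher first ionization energy than O, contrary to the simple trend — pairing an electron in O's 2p⁴ costs repulsion energy, so O ionizes more easily than half-filled N (2p³).
For reference (kJ/mol): N 1402, O 1314.
So N has the higher IE₁ (N > O).

N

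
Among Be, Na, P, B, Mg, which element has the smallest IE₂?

Mg

After 1 electron has been removed, what remains? Be⁺ still has 1 valence electron; Na⁺ is the bare [Ne] core; P⁺ still has 4 valence electrons; B⁺ still has 2 valence electrons; Mg⁺ still has 1 valence electron.
Breaking into a closed-shell core is much more expensive than removing a leftover valence electron — Na has the largest IE_2 here.
Valence configurations: Be⁺ [He]2s¹, P⁺ [Ne]3s²3p², B⁺ [He]2s², Mg⁺ [Ne]3s¹.
Tabulated IE_2 (kJ/mol): Be 1757, Na 4562, P 1907, B 2427, Mg 1451.
Putting it together, IE_2: Mg < Be < P < B < Na.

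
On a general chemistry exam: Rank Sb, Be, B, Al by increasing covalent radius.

B < Be < Al < Sb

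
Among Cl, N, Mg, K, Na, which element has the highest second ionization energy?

Consider each +1 ion: Cl⁺ still has 6 valence electrons; N⁺ still has 4 valence electrons; Mg⁺ still has 1 valence electron; K⁺ is the bare [Ar] core; Na⁺ is the bare [Ne] core.
Pulling an electron out of a noble-gas core costs far more than removing a remaining valence electron, so K and Na sit at the high end of IE_2.
Valence configurations: Cl⁺ [Ne]3s²3p⁴, N⁺ [He]2s²2p², Mg⁺ [Ne]3s¹.
Approximate IE_2 values (kJ/mol): Cl 2298, N 2856, Mg 1451, K 3052, Na 4562.
Hence IE_2: Mg < Cl < N < K < Na.

Na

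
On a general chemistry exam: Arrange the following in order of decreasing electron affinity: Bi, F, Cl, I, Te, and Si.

Cl, F, I, Te, Si, Bi

Electron affinity generally becomes more exothermic across a period toward the halogens and less exothermic down a group.
Neither a single period nor a single group — weigh both effects.
Si > Bi: the two effects oppose for this pair; the down-group effect wins (134 vs 91 kJ/mol).
Te > Si: the two effects oppose for this pair; the across-period effect wins (190 vs 134 kJ/mol).
I > Te: both are in period 5; the period trend gives I the larger value.
F > I: they share group 17; the group trend gives F the larger value.
Cl > F: this pair runs against the simple trend — see the exception note.
Note the exception: Cl has a higher electron affinity than F, contrary to the simple trend — F's small 2p subshell makes the incoming electron feel strong e⁻–e⁻ repulsion, so Cl actually releases more energy on gaining an electron.
For reference (kJ/mol): F 328, Si 134, Cl 349, Te 190, I 295, Bi 91.
So from highest to lowest: Cl > F > I > Te > Si > Bi.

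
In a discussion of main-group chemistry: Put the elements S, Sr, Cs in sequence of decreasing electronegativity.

S is in period 3, group 16; Sr is in period 5, group 2; Cs is in period 6, group 1.
Atoms toward the upper right of the periodic table pull bonding electrons most strongly.
Here both period and group differ, so the two effects have to be weighed against each other.
Sr > Cs: both effects reinforce here, so Sr is clearly the higher of the two.
S > Sr: both effects reinforce here, so S is clearly the higher of the two.
Tabulated electronegativity (Pauling): S 2.58, Sr 0.95, Cs 0.79.
So from highest to lowest: S > Sr > Cs.

S, Sr, Cs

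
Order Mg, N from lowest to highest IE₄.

N < Mg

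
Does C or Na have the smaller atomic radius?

C

Moving right in a period, electrons are added to the same shell under a stronger nuclear pull, so atoms get smaller; moving down, a new shell is opened and atoms get larger.
Here both period and group differ, so the two effects have to be weighed against each other.
Na > C: both effects reinforce here, so Na is clearly the larger of the two.
Approximate values (pm): C 75, Na 155.
So C has the smaller atomic radius (C < Na).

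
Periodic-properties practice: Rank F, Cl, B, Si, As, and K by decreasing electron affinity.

Cl > F > Si > As > K > B

B is in period 2, group 13; F is in period 2, group 17; Si is in period 3, group 14; Cl is in period 3, group 17; K is in period 4, group 1; As is in period 4, group 15.
Adding an electron releases more energy for atoms nearer the top right (short of the noble gases).
Here both period and group differ, so the two effects have to be weighed against each other.
K > B: this pair runs against the simple trend — see the exception note.
As > K: both are in period 4; the period trend gives As the larger value.
Si > As: period and group pull opposite ways; the down-group shift dominates (134 vs 78 kJ/mol).
F > Si: both effects reinforce here, so F is clearly the higher of the two.
Cl > F: this pair runs against the simple trend — see the exception note.
Note the exception: K has a higher electron affinity than B, contrary to the simple trend — B's ns²np¹ configuration gives only a small electron affinity — the sparsely filled np subshell binds an added electron weakly.
Note the exception: Cl has a higher electron affinity than F, contrary to the simple trend — F's small 2p subshell makes the incoming electron feel strong e⁻–e⁻ repulsion, so Cl actually releases more energy on gaining an electron.
Approximate values (kJ/mol): B 27, F 328, Si 134, Cl 349, K 48, As 78.
So from highest to lowest: Cl > F > Si > As > K > B.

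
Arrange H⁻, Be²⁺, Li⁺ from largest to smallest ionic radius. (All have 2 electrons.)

H⁻, Li⁺, Be²⁺

All of these have 2 electrons, so size is governed by nuclear charge alone: the more protons, the stronger the pull on the same electron cloud, and the smaller the ion.
Nuclear charges: Be²⁺ (Z=4), Li⁺ (Z=3), H⁻ (Z=1).
Largest to smallest: H⁻ > Li⁺ > Be²⁺.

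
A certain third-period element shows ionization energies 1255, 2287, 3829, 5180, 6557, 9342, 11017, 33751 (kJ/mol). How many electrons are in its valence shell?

Look for the largest jump between consecutive ionization energies: IE8/IE7 ≈ 3.1, far larger than any earlier ratio.
That jump marks the point where a core electron is being removed. So the atom has 7 valence electrons.

7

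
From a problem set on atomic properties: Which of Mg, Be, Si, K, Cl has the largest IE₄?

IE_4 is the cost of taking one more electron from the +3 cation: Mg³⁺ is already 1 electron into the core; Be³⁺ is already 1 electron into the core; Si³⁺ still has 1 valence electron; K³⁺ is already 2 electrons into the core; Cl³⁺ still has 4 valence electrons.
Pulling an electron out of a noble-gas core costs far more than removing a remaining valence electron, so K, Mg and Be sit at the high end of IE_4.
Valence configurations: Si³⁺ [Ne]3s¹, Cl³⁺ [Ne]3s²3p².
Approximate IE_4 values (kJ/mol): Mg 10543, Be 21007, Si 4356, K 5877, Cl 5159.
So the fourth ionization energies run Si < Cl < K < Mg < Be.

Be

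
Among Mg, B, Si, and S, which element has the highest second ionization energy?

The second ionization energy removes an electron from the +1 ion. For each element: Mg⁺ still has 1 valence electron; B⁺ still has 2 valence electrons; Si⁺ still has 3 valence electrons; S⁺ still has 5 valence electrons.
All are still removing valence electrons, so compare the +1 ions as you would atoms: IE_2 generally rises across a period (higher Z_eff) and falls down a group (larger shell), subject to the usual subshell exceptions.
Valence configurations: Mg⁺ [Ne]3s¹, B⁺ [He]2s², Si⁺ [Ne]3s²3p¹, S⁺ [Ne]3s²3p³.
Tabulated IE_2 (kJ/mol): Mg 1451, B 2427, Si 1577, S 2252.
Overall IE_2 order: Mg < Si < S < B.

B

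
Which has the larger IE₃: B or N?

N

IE_3 is the cost of taking one more electron from the +2 cation: B²⁺ still has 1 valence electron; N²⁺ still has 3 valence electrons.
All are still removing valence electrons, so compare the +2 ions as you would atoms: IE_3 generally rises across a period (higher Z_eff) and falls down a group (larger shell), subject to the usual subshell exceptions.
Valence configurations: B²⁺ [He]2s¹, N²⁺ [He]2s²2p¹.
The numbers (kJ/mol): B 3660, N 4578.
So the third ionization energies run B < N.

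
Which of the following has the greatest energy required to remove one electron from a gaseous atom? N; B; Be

N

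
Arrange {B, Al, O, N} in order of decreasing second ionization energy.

The second ionization energy removes an electron from the +1 ion. For each element: B⁺ still has 2 valence electrons; Al⁺ still has 2 valence electrons; O⁺ still has 5 valence electrons; N⁺ still has 4 valence electrons.
All are still removing valence electrons, so compare the +1 ions as you would atoms: IE_2 generally rises across a period (higher Z_eff) and falls down a group (larger shell), subject to the usual subshell exceptions.
Valence configurations: B⁺ [He]2s², Al⁺ [Ne]3s², O⁺ [He]2s²2p³, N⁺ [He]2s²2p².
Tabulated IE_2 (kJ/mol): B 2427, Al 1817, O 3388, N 2856.
Hence IE_2: Al < B < N < O.

O > N > B > Al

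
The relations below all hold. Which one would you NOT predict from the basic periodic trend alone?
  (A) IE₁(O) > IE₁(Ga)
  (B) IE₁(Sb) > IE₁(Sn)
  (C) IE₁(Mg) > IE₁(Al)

(C)

The general trend: first ionization energy increases across a period and decreases down a group.
(A) O (period 2, group 16) vs Ga (period 4, group 13): the stated order agrees with the simple trend.
(B) Sb (period 5, group 15) vs Sn (period 5, group 14): the stated order agrees with the simple trend.
(C) Mg (period 3, group 2) vs Al (period 3, group 13): the stated order contradicts the simple trend.
The exception is (C): Al's single 3p electron is easier to remove than one from Mg's filled 3s².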